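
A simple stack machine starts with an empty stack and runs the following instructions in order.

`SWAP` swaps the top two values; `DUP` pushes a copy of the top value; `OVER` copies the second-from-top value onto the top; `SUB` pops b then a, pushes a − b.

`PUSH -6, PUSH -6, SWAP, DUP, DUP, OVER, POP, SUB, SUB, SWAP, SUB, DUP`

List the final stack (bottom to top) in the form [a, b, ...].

PUSH -6 : [-6]
PUSH -6 : [-6, -6]
SWAP    : [-6, -6]
DUP     : [-6, -6, -6]
DUP     : [-6, -6, -6, -6]
OVER    : [-6, -6, -6, -6, -6]
POP     : [-6, -6, -6, -6]
SUB     : [-6, -6, 0]
SUB     : [-6, -6]
SWAP    : [-6, -6]
SUB     : [0]
DUP     : [0, 0]

[0, 0]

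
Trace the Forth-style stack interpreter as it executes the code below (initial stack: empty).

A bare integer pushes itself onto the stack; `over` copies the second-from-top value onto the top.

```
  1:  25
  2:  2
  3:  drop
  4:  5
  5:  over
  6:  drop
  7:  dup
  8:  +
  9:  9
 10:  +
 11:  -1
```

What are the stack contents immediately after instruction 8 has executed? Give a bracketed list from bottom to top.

25    [25]
2     [25, 2]
drop  [25]
5     [25, 5]
over  [25, 5, 25]
drop  [25, 5]
dup   [25, 5, 5]
+     [25, 10]

[25, 10]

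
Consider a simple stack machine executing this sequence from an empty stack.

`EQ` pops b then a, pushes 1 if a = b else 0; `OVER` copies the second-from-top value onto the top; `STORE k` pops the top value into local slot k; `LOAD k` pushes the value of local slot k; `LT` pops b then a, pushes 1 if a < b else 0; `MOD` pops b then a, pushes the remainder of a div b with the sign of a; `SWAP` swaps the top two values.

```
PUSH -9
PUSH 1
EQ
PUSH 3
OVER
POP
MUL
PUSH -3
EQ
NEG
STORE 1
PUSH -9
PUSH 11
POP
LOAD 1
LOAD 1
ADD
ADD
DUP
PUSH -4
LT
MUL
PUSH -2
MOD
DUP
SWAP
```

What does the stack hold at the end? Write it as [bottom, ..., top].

[-1, -1]

PUSH -9 → [-9]
PUSH 1  → [-9, 1]
EQ      → [0]
PUSH 3  → [0, 3]
OVER    → [0, 3, 0]
POP     → [0, 3]
MUL     → [0]
PUSH -3 → [0, -3]
EQ      → [0]
NEG     → [0]
STORE 1 → []
PUSH -9 → [-9]
PUSH 11 → [-9, 11]
POP     → [-9]
LOAD 1  → [-9, 0]
LOAD 1  → [-9, 0, 0]
ADD     → [-9, 0]
ADD     → [-9]
DUP     → [-9, -9]
PUSH -4 → [-9, -9, -4]
LT      → [-9, 1]
MUL     → [-9]
PUSH -2 → [-9, -2]
MOD     → [-1]
DUP     → [-1, -1]
SWAP    → [-1, -1]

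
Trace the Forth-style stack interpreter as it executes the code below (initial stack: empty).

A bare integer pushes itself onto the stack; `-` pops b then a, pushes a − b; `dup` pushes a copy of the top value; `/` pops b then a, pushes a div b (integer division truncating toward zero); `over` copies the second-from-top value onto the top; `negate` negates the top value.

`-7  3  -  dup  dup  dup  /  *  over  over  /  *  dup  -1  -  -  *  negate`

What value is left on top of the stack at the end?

-7     : [-7]
3      : [-7, 3]
-      : [-10]
dup    : [-10, -10]
dup    : [-10, -10, -10]
dup    : [-10, -10, -10, -10]
/      : [-10, -10, 1]
*      : [-10, -10]
over   : [-10, -10, -10]
over   : [-10, -10, -10, -10]
/      : [-10, -10, 1]
*      : [-10, -10]
dup    : [-10, -10, -10]
-1     : [-10, -10, -10, -1]
-      : [-10, -10, -9]
-      : [-10, -1]
*      : [10]
negate : [-10]

-10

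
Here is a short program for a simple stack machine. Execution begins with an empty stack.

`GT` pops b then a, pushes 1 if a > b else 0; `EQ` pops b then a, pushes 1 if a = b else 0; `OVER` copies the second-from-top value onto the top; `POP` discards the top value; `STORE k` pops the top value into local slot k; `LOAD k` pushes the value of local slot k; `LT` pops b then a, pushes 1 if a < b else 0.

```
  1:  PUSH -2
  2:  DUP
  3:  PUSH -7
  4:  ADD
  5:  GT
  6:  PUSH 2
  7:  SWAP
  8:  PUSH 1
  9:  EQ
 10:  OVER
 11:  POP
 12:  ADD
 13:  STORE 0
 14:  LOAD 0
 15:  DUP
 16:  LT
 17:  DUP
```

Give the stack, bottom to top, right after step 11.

[2, 1]

PUSH -2 -> [-2]
DUP     -> [-2, -2]
PUSH -7 -> [-2, -2, -7]
ADD     -> [-2, -9]
GT      -> [1]
PUSH 2  -> [1, 2]
SWAP    -> [2, 1]
PUSH 1  -> [2, 1, 1]
EQ      -> [2, 1]
OVER    -> [2, 1, 2]
POP     -> [2, 1]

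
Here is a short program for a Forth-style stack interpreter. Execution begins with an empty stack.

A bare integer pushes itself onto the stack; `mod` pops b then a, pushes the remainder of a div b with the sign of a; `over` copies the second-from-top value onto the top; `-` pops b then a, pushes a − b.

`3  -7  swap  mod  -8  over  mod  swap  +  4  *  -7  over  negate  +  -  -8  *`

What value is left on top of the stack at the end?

8

3      : [3]
-7     : [3, -7]
swap   : [-7, 3]
mod    : [-1]
-8     : [-1, -8]
over   : [-1, -8, -1]
mod    : [-1, 0]
swap   : [0, -1]
+      : [-1]
4      : [-1, 4]
*      : [-4]
-7     : [-4, -7]
over   : [-4, -7, -4]
negate : [-4, -7, 4]
+      : [-4, -3]
-      : [-1]
-8     : [-1, -8]
*      : [8]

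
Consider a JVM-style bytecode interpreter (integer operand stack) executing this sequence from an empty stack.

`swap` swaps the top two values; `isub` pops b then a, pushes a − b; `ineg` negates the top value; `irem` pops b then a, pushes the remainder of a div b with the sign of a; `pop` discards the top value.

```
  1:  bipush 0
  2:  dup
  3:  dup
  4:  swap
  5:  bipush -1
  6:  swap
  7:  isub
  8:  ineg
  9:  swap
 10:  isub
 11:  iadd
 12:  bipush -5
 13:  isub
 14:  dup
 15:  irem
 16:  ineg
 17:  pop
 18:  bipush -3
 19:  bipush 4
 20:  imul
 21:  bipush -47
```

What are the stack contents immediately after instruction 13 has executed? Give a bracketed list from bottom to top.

bipush 0  → 0
dup       → 0 0
dup       → 0 0 0
swap      → 0 0 0
bipush -1 → 0 0 0 -1
swap      → 0 0 -1 0
isub      → 0 0 -1
ineg      → 0 0 1
swap      → 0 1 0
isub      → 0 1
iadd      → 1
bipush -5 → 1 -5
isub      → 6

[6]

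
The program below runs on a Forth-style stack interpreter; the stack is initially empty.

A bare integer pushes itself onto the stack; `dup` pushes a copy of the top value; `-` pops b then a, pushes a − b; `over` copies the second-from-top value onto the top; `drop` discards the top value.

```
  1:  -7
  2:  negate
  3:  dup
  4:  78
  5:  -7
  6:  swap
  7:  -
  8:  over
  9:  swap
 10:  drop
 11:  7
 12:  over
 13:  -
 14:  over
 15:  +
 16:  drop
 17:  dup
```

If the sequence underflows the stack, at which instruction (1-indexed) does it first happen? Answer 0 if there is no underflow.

0

-7     → [-7]
negate → [7]
dup    → [7, 7]
78     → [7, 7, 78]
-7     → [7, 7, 78, -7]
swap   → [7, 7, -7, 78]
-      → [7, 7, -85]
over   → [7, 7, -85, 7]
swap   → [7, 7, 7, -85]
drop   → [7, 7, 7]
7      → [7, 7, 7, 7]
over   → [7, 7, 7, 7, 7]
-      → [7, 7, 7, 0]
over   → [7, 7, 7, 0, 7]
+      → [7, 7, 7, 7]
drop   → [7, 7, 7]
dup    → [7, 7, 7, 7]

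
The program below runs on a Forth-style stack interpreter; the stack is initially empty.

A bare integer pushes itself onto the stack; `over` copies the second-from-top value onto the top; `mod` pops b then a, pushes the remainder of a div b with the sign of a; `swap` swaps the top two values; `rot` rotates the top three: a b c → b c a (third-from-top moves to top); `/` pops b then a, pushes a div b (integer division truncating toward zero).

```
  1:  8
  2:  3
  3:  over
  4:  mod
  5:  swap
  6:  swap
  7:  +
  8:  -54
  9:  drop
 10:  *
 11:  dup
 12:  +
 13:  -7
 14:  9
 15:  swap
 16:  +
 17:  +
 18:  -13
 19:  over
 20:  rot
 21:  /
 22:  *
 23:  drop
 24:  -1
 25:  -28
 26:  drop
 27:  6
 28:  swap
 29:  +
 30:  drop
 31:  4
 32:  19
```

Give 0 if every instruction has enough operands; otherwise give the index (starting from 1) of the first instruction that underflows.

10

8     [8]
3     [8, 3]
over  [8, 3, 8]
mod   [8, 3]
swap  [3, 8]
swap  [8, 3]
+     [11]
-54   [11, -54]
drop  [11]
*  — needs 2 operands, stack has 1 → underflow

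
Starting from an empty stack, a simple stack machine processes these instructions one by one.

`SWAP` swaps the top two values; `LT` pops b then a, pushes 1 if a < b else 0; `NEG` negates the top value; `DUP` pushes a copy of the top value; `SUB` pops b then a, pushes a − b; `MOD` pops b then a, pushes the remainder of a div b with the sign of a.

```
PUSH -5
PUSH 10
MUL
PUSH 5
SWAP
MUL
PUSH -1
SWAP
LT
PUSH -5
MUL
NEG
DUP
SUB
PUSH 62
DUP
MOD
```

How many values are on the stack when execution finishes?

PUSH -5 -> [-5]
PUSH 10 -> [-5, 10]
MUL     -> [-50]
PUSH 5  -> [-50, 5]
SWAP    -> [5, -50]
MUL     -> [-250]
PUSH -1 -> [-250, -1]
SWAP    -> [-1, -250]
LT      -> [0]
PUSH -5 -> [0, -5]
MUL     -> [0]
NEG     -> [0]
DUP     -> [0, 0]
SUB     -> [0]
PUSH 62 -> [0, 62]
DUP     -> [0, 62, 62]
MOD     -> [0, 0]

2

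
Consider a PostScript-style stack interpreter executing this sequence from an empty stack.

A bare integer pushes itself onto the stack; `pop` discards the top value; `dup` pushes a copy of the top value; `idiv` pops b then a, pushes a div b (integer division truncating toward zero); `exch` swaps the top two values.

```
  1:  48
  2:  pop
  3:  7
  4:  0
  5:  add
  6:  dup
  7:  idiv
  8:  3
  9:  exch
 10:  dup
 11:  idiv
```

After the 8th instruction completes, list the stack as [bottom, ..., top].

[1, 3]

48   : [48]
pop  : []
7    : [7]
0    : [7, 0]
add  : [7]
dup  : [7, 7]
idiv : [1]
3    : [1, 3]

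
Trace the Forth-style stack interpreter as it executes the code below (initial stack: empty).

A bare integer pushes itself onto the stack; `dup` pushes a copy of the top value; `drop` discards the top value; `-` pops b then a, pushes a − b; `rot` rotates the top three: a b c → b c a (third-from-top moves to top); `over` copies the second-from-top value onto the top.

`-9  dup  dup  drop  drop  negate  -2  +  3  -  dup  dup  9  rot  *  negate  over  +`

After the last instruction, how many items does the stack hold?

-9      -9
dup     -9 -9
dup     -9 -9 -9
drop    -9 -9
drop    -9
negate  9
-2      9 -2
+       7
3       7 3
-       4
dup     4 4
dup     4 4 4
9       4 4 4 9
rot     4 4 9 4
*       4 4 36
negate  4 4 -36
over    4 4 -36 4
+       4 4 -32

3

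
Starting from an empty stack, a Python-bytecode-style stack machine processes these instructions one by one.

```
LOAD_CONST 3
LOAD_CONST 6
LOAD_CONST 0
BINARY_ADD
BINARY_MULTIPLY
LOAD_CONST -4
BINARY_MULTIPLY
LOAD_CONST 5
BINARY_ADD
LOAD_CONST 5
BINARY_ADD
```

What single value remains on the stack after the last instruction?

-62

LOAD_CONST 3    -> [3]
LOAD_CONST 6    -> [3, 6]
LOAD_CONST 0    -> [3, 6, 0]
BINARY_ADD      -> [3, 6]
BINARY_MULTIPLY -> [18]
LOAD_CONST -4   -> [18, -4]
BINARY_MULTIPLY -> [-72]
LOAD_CONST 5    -> [-72, 5]
BINARY_ADD      -> [-67]
LOAD_CONST 5    -> [-67, 5]
BINARY_ADD      -> [-62]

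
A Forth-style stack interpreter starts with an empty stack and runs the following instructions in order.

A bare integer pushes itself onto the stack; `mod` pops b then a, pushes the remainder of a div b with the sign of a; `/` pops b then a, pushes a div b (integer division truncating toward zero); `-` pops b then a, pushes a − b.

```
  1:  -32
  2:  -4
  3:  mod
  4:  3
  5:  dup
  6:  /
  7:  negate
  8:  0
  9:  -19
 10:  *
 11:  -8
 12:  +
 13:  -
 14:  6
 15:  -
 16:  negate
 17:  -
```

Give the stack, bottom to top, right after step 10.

-32    -> -32
-4     -> -32 -4
mod    -> 0
3      -> 0 3
dup    -> 0 3 3
/      -> 0 1
negate -> 0 -1
0      -> 0 -1 0
-19    -> 0 -1 0 -19
*      -> 0 -1 0

[0, -1, 0]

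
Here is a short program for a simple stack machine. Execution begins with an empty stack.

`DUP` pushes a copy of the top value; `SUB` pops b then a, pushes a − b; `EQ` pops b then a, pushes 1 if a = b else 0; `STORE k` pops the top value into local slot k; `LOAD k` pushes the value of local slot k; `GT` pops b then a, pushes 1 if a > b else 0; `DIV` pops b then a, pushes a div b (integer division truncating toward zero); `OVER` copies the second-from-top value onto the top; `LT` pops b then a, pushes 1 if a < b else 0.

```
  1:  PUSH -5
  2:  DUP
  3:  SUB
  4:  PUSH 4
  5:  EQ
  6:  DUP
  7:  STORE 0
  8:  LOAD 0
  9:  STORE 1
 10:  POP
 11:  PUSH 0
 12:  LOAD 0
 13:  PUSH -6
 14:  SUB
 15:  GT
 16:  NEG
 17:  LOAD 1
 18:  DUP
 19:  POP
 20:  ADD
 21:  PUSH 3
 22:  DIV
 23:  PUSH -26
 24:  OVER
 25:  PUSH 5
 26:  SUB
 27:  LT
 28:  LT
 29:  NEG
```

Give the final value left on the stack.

-1

PUSH -5  → [-5]
DUP      → [-5, -5]
SUB      → [0]
PUSH 4   → [0, 4]
EQ       → [0]
DUP      → [0, 0]
STORE 0  → [0]
LOAD 0   → [0, 0]
STORE 1  → [0]
POP      → []
PUSH 0   → [0]
LOAD 0   → [0, 0]
PUSH -6  → [0, 0, -6]
SUB      → [0, 6]
GT       → [0]
NEG      → [0]
LOAD 1   → [0, 0]
DUP      → [0, 0, 0]
POP      → [0, 0]
ADD      → [0]
PUSH 3   → [0, 3]
DIV      → [0]
PUSH -26 → [0, -26]
OVER     → [0, -26, 0]
PUSH 5   → [0, -26, 0, 5]
SUB      → [0, -26, -5]
LT       → [0, 1]
LT       → [1]
NEG      → [-1]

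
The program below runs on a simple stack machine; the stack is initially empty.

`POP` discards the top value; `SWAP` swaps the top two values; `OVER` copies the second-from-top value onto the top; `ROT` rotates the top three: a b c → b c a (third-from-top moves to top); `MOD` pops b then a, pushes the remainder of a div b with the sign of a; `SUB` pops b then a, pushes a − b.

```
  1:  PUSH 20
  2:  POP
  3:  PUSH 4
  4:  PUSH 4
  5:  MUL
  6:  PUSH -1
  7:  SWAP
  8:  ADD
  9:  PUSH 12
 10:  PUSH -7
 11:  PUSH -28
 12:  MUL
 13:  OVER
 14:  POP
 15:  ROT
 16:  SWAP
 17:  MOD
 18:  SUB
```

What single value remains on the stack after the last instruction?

PUSH 20  -> [20]
POP      -> []
PUSH 4   -> [4]
PUSH 4   -> [4, 4]
MUL      -> [16]
PUSH -1  -> [16, -1]
SWAP     -> [-1, 16]
ADD      -> [15]
PUSH 12  -> [15, 12]
PUSH -7  -> [15, 12, -7]
PUSH -28 -> [15, 12, -7, -28]
MUL      -> [15, 12, 196]
OVER     -> [15, 12, 196, 12]
POP      -> [15, 12, 196]
ROT      -> [12, 196, 15]
SWAP     -> [12, 15, 196]
MOD      -> [12, 15]
SUB      -> [-3]

-3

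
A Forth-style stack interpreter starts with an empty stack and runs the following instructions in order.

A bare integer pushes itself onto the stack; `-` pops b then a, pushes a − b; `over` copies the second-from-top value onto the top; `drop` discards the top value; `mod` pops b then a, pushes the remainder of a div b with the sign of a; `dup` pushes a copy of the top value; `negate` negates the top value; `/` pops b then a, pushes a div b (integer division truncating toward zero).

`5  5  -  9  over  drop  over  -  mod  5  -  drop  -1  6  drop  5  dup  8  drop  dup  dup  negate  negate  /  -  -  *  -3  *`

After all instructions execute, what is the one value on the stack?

3

5      → [5]
5      → [5, 5]
-      → [0]
9      → [0, 9]
over   → [0, 9, 0]
drop   → [0, 9]
over   → [0, 9, 0]
-      → [0, 9]
mod    → [0]
5      → [0, 5]
-      → [-5]
drop   → []
-1     → [-1]
6      → [-1, 6]
drop   → [-1]
5      → [-1, 5]
dup    → [-1, 5, 5]
8      → [-1, 5, 5, 8]
drop   → [-1, 5, 5]
dup    → [-1, 5, 5, 5]
dup    → [-1, 5, 5, 5, 5]
negate → [-1, 5, 5, 5, -5]
negate → [-1, 5, 5, 5, 5]
/      → [-1, 5, 5, 1]
-      → [-1, 5, 4]
-      → [-1, 1]
*      → [-1]
-3     → [-1, -3]
*      → [3]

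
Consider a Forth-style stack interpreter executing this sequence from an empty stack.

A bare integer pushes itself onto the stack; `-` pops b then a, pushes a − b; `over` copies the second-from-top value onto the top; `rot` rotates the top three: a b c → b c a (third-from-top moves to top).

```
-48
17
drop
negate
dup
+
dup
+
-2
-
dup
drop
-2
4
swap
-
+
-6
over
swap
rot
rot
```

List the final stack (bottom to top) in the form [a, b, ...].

[-6, 200, 200]

-48    -> -48
17     -> -48 17
drop   -> -48
negate -> 48
dup    -> 48 48
+      -> 96
dup    -> 96 96
+      -> 192
-2     -> 192 -2
-      -> 194
dup    -> 194 194
drop   -> 194
-2     -> 194 -2
4      -> 194 -2 4
swap   -> 194 4 -2
-      -> 194 6
+      -> 200
-6     -> 200 -6
over   -> 200 -6 200
swap   -> 200 200 -6
rot    -> 200 -6 200
rot    -> -6 200 200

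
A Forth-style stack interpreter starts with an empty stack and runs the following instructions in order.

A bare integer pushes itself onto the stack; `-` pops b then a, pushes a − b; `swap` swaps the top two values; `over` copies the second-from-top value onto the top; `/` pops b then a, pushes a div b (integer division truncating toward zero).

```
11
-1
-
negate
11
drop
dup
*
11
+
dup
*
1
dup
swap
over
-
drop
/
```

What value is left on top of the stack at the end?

11     : [11]
-1     : [11, -1]
-      : [12]
negate : [-12]
11     : [-12, 11]
drop   : [-12]
dup    : [-12, -12]
*      : [144]
11     : [144, 11]
+      : [155]
dup    : [155, 155]
*      : [24025]
1      : [24025, 1]
dup    : [24025, 1, 1]
swap   : [24025, 1, 1]
over   : [24025, 1, 1, 1]
-      : [24025, 1, 0]
drop   : [24025, 1]
/      : [24025]

24025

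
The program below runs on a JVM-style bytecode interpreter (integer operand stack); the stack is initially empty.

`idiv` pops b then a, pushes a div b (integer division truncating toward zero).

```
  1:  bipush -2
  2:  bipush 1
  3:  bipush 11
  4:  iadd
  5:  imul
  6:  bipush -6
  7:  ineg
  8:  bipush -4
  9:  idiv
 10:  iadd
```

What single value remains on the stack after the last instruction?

bipush -2 → -2
bipush 1  → -2 1
bipush 11 → -2 1 11
iadd      → -2 12
imul      → -24
bipush -6 → -24 -6
ineg      → -24 6
bipush -4 → -24 6 -4
idiv      → -24 -1
iadd      → -25

-25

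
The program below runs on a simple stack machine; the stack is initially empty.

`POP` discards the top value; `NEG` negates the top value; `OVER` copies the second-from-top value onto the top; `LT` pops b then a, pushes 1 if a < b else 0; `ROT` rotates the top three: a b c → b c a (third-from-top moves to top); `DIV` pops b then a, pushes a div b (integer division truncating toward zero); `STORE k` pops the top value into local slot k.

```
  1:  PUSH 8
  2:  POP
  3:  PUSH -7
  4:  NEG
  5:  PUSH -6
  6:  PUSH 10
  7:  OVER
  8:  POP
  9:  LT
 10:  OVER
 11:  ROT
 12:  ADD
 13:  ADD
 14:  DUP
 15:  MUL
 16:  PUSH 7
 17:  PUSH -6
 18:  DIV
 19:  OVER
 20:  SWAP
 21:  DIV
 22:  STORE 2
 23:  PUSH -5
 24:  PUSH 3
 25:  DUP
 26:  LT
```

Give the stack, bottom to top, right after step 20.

PUSH 8  : 8
POP     : (empty)
PUSH -7 : -7
NEG     : 7
PUSH -6 : 7 -6
PUSH 10 : 7 -6 10
OVER    : 7 -6 10 -6
POP     : 7 -6 10
LT      : 7 1
OVER    : 7 1 7
ROT     : 1 7 7
ADD     : 1 14
ADD     : 15
DUP     : 15 15
MUL     : 225
PUSH 7  : 225 7
PUSH -6 : 225 7 -6
DIV     : 225 -1
OVER    : 225 -1 225
SWAP    : 225 225 -1

[225, 225, -1]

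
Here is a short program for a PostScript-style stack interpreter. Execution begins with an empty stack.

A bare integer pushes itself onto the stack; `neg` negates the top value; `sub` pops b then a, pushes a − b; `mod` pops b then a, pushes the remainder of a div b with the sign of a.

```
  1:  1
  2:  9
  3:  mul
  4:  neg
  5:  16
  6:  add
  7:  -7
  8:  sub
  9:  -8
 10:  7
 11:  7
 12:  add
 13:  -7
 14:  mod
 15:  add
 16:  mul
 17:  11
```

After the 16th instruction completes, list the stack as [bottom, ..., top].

[-112]

1   -> [1]
9   -> [1, 9]
mul -> [9]
neg -> [-9]
16  -> [-9, 16]
add -> [7]
-7  -> [7, -7]
sub -> [14]
-8  -> [14, -8]
7   -> [14, -8, 7]
7   -> [14, -8, 7, 7]
add -> [14, -8, 14]
-7  -> [14, -8, 14, -7]
mod -> [14, -8, 0]
add -> [14, -8]
mul -> [-112]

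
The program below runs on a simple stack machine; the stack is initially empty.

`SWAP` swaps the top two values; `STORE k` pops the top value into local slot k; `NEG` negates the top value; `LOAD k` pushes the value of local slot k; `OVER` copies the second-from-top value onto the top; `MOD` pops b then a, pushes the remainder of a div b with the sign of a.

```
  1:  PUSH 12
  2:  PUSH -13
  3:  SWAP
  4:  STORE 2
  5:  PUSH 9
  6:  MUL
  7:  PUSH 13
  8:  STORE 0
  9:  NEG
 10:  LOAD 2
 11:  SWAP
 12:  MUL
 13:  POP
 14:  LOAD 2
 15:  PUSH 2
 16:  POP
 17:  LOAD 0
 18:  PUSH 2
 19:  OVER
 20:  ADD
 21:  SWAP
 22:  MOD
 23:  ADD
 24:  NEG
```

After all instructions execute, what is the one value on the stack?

PUSH 12  -> [12]
PUSH -13 -> [12, -13]
SWAP     -> [-13, 12]
STORE 2  -> [-13]
PUSH 9   -> [-13, 9]
MUL      -> [-117]
PUSH 13  -> [-117, 13]
STORE 0  -> [-117]
NEG      -> [117]
LOAD 2   -> [117, 12]
SWAP     -> [12, 117]
MUL      -> [1404]
POP      -> []
LOAD 2   -> [12]
PUSH 2   -> [12, 2]
POP      -> [12]
LOAD 0   -> [12, 13]
PUSH 2   -> [12, 13, 2]
OVER     -> [12, 13, 2, 13]
ADD      -> [12, 13, 15]
SWAP     -> [12, 15, 13]
MOD      -> [12, 2]
ADD      -> [14]
NEG      -> [-14]

-14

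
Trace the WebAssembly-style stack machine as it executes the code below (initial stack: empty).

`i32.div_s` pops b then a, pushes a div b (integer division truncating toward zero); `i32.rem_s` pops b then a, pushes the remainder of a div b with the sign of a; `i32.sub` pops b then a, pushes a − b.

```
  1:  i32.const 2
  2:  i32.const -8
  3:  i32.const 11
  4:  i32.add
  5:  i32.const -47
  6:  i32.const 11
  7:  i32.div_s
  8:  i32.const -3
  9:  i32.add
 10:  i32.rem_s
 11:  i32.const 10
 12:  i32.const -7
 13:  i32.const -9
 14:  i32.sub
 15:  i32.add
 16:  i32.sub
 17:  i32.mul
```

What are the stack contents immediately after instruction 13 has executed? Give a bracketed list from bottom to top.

i32.const 2    [2]
i32.const -8   [2, -8]
i32.const 11   [2, -8, 11]
i32.add        [2, 3]
i32.const -47  [2, 3, -47]
i32.const 11   [2, 3, -47, 11]
i32.div_s      [2, 3, -4]
i32.const -3   [2, 3, -4, -3]
i32.add        [2, 3, -7]
i32.rem_s      [2, 3]
i32.const 10   [2, 3, 10]
i32.const -7   [2, 3, 10, -7]
i32.const -9   [2, 3, 10, -7, -9]

[2, 3, 10, -7, -9]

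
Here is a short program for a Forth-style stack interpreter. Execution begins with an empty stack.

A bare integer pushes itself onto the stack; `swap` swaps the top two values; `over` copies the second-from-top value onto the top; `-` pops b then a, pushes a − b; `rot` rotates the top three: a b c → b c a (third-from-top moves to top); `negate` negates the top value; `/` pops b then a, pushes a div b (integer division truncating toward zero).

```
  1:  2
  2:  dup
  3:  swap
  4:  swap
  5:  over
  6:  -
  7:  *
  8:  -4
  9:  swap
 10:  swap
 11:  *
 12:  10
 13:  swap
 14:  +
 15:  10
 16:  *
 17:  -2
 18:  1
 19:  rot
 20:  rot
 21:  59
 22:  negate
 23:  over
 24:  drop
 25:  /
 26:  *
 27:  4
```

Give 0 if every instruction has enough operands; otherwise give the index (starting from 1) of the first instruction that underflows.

0

2       [2]
dup     [2, 2]
swap    [2, 2]
swap    [2, 2]
over    [2, 2, 2]
-       [2, 0]
*       [0]
-4      [0, -4]
swap    [-4, 0]
swap    [0, -4]
*       [0]
10      [0, 10]
swap    [10, 0]
+       [10]
10      [10, 10]
*       [100]
-2      [100, -2]
1       [100, -2, 1]
rot     [-2, 1, 100]
rot     [1, 100, -2]
59      [1, 100, -2, 59]
negate  [1, 100, -2, -59]
over    [1, 100, -2, -59, -2]
drop    [1, 100, -2, -59]
/       [1, 100, 0]
*       [1, 0]
4       [1, 0, 4]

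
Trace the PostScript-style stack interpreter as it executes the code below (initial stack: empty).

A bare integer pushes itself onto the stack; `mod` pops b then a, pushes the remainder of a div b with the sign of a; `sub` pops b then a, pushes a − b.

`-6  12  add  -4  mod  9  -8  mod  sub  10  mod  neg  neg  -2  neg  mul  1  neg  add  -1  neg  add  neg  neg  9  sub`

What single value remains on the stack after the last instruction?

-7

-6  : -6
12  : -6 12
add : 6
-4  : 6 -4
mod : 2
9   : 2 9
-8  : 2 9 -8
mod : 2 1
sub : 1
10  : 1 10
mod : 1
neg : -1
neg : 1
-2  : 1 -2
neg : 1 2
mul : 2
1   : 2 1
neg : 2 -1
add : 1
-1  : 1 -1
neg : 1 1
add : 2
neg : -2
neg : 2
9   : 2 9
sub : -7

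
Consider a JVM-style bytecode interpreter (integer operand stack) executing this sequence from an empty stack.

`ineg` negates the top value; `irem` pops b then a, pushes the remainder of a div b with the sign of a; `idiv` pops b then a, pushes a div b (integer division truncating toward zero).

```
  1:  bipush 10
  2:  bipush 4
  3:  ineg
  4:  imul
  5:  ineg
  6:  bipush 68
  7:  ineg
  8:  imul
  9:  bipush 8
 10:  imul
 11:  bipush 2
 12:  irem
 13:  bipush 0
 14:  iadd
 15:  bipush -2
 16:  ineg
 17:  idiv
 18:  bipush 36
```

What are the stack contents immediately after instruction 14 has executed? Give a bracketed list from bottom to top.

bipush 10 → 10
bipush 4  → 10 4
ineg      → 10 -4
imul      → -40
ineg      → 40
bipush 68 → 40 68
ineg      → 40 -68
imul      → -2720
bipush 8  → -2720 8
imul      → -21760
bipush 2  → -21760 2
irem      → 0
bipush 0  → 0 0
iadd      → 0

[0]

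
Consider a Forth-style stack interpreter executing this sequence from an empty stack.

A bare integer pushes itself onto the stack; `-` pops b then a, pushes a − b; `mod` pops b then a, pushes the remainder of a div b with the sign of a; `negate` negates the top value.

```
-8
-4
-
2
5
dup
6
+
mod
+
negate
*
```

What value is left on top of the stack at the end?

-8     -> -8
-4     -> -8 -4
-      -> -4
2      -> -4 2
5      -> -4 2 5
dup    -> -4 2 5 5
6      -> -4 2 5 5 6
+      -> -4 2 5 11
mod    -> -4 2 5
+      -> -4 7
negate -> -4 -7
*      -> 28

28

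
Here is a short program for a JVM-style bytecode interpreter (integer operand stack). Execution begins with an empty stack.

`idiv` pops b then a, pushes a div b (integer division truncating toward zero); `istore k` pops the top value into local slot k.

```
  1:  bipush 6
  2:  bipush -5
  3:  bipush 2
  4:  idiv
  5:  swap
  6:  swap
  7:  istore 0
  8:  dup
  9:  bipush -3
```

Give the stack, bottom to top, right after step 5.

[-2, 6]

bipush 6  -> 6
bipush -5 -> 6 -5
bipush 2  -> 6 -5 2
idiv      -> 6 -2
swap      -> -2 6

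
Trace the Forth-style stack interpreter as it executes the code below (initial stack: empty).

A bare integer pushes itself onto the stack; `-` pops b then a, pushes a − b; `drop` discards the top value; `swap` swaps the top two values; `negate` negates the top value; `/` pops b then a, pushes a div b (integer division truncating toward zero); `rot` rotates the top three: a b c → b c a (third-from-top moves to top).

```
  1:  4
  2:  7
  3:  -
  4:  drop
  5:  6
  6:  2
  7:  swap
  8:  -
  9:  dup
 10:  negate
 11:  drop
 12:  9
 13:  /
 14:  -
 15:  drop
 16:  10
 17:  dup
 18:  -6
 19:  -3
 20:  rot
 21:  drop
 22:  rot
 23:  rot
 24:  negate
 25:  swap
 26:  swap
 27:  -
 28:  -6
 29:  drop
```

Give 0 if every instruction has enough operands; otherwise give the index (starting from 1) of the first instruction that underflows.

4      : 4
7      : 4 7
-      : -3
drop   : (empty)
6      : 6
2      : 6 2
swap   : 2 6
-      : -4
dup    : -4 -4
negate : -4 4
drop   : -4
9      : -4 9
/      : 0
-  — needs 2 operands, stack has 1 → underflow

14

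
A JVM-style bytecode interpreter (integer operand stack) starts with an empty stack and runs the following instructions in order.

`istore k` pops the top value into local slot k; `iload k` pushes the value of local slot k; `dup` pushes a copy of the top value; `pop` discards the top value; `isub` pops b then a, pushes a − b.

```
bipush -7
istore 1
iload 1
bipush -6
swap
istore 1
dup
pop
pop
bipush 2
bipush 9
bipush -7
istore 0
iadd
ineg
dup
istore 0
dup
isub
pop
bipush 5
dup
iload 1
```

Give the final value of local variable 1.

bipush -7 : -7
istore 1  : (empty)
iload 1   : -7
bipush -6 : -7 -6
swap      : -6 -7
istore 1  : -6
dup       : -6 -6
pop       : -6
pop       : (empty)
bipush 2  : 2
bipush 9  : 2 9
bipush -7 : 2 9 -7
istore 0  : 2 9
iadd      : 11
ineg      : -11
dup       : -11 -11
istore 0  : -11
dup       : -11 -11
isub      : 0
pop       : (empty)
bipush 5  : 5
dup       : 5 5
iload 1   : 5 5 -7

-7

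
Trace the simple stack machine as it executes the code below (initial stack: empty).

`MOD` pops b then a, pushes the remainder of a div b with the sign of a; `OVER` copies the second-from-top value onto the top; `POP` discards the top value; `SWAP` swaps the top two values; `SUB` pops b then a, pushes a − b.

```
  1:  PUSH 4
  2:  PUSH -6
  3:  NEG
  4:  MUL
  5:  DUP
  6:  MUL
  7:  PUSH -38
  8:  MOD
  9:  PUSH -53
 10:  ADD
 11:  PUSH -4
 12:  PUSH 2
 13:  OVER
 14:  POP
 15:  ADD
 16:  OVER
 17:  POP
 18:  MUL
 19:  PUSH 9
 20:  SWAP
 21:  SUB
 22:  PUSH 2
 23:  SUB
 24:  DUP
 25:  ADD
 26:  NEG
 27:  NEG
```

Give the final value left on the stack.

-174

PUSH 4   -> [4]
PUSH -6  -> [4, -6]
NEG      -> [4, 6]
MUL      -> [24]
DUP      -> [24, 24]
MUL      -> [576]
PUSH -38 -> [576, -38]
MOD      -> [6]
PUSH -53 -> [6, -53]
ADD      -> [-47]
PUSH -4  -> [-47, -4]
PUSH 2   -> [-47, -4, 2]
OVER     -> [-47, -4, 2, -4]
POP      -> [-47, -4, 2]
ADD      -> [-47, -2]
OVER     -> [-47, -2, -47]
POP      -> [-47, -2]
MUL      -> [94]
PUSH 9   -> [94, 9]
SWAP     -> [9, 94]
SUB      -> [-85]
PUSH 2   -> [-85, 2]
SUB      -> [-87]
DUP      -> [-87, -87]
ADD      -> [-174]
NEG      -> [174]
NEG      -> [-174]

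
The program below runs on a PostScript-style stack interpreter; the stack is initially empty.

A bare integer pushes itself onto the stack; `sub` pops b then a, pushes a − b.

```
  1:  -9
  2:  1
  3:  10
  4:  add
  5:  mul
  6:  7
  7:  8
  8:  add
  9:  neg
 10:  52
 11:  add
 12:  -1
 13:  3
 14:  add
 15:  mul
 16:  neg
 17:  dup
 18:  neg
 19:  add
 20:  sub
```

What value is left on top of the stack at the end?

-9  → -9
1   → -9 1
10  → -9 1 10
add → -9 11
mul → -99
7   → -99 7
8   → -99 7 8
add → -99 15
neg → -99 -15
52  → -99 -15 52
add → -99 37
-1  → -99 37 -1
3   → -99 37 -1 3
add → -99 37 2
mul → -99 74
neg → -99 -74
dup → -99 -74 -74
neg → -99 -74 74
add → -99 0
sub → -99

-99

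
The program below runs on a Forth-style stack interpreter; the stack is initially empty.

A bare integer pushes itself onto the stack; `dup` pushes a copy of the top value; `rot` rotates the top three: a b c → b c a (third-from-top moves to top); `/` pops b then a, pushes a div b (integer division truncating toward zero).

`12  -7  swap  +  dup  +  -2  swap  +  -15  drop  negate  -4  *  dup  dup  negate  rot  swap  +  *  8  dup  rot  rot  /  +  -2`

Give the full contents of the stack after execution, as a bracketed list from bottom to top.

[8, -2]

12     → 12
-7     → 12 -7
swap   → -7 12
+      → 5
dup    → 5 5
+      → 10
-2     → 10 -2
swap   → -2 10
+      → 8
-15    → 8 -15
drop   → 8
negate → -8
-4     → -8 -4
*      → 32
dup    → 32 32
dup    → 32 32 32
negate → 32 32 -32
rot    → 32 -32 32
swap   → 32 32 -32
+      → 32 0
*      → 0
8      → 0 8
dup    → 0 8 8
rot    → 8 8 0
rot    → 8 0 8
/      → 8 0
+      → 8
-2     → 8 -2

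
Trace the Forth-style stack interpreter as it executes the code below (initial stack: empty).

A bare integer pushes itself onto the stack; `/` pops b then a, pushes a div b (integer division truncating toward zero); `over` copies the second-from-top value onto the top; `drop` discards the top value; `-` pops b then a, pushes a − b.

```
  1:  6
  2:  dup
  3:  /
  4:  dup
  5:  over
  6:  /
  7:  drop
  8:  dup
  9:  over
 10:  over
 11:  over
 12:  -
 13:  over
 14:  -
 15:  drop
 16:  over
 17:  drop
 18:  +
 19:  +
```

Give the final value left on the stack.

6    : [6]
dup  : [6, 6]
/    : [1]
dup  : [1, 1]
over : [1, 1, 1]
/    : [1, 1]
drop : [1]
dup  : [1, 1]
over : [1, 1, 1]
over : [1, 1, 1, 1]
over : [1, 1, 1, 1, 1]
-    : [1, 1, 1, 0]
over : [1, 1, 1, 0, 1]
-    : [1, 1, 1, -1]
drop : [1, 1, 1]
over : [1, 1, 1, 1]
drop : [1, 1, 1]
+    : [1, 2]
+    : [3]

3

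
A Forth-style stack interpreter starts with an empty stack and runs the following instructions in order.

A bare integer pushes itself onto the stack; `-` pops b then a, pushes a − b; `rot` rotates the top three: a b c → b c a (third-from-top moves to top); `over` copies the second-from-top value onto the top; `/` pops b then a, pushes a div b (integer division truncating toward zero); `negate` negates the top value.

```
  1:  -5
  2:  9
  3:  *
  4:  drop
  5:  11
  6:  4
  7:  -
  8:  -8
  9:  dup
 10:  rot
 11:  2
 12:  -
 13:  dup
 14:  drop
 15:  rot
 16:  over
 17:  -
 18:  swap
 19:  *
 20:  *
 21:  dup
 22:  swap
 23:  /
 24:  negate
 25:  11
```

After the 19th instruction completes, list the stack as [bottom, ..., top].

-5   : -5
9    : -5 9
*    : -45
drop : (empty)
11   : 11
4    : 11 4
-    : 7
-8   : 7 -8
dup  : 7 -8 -8
rot  : -8 -8 7
2    : -8 -8 7 2
-    : -8 -8 5
dup  : -8 -8 5 5
drop : -8 -8 5
rot  : -8 5 -8
over : -8 5 -8 5
-    : -8 5 -13
swap : -8 -13 5
*    : -8 -65

[-8, -65]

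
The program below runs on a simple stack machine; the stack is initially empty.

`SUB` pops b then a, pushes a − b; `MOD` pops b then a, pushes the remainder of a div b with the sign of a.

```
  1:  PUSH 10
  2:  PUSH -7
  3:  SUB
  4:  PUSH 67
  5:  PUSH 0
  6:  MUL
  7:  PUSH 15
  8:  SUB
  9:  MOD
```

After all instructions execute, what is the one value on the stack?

PUSH 10 → 10
PUSH -7 → 10 -7
SUB     → 17
PUSH 67 → 17 67
PUSH 0  → 17 67 0
MUL     → 17 0
PUSH 15 → 17 0 15
SUB     → 17 -15
MOD     → 2

2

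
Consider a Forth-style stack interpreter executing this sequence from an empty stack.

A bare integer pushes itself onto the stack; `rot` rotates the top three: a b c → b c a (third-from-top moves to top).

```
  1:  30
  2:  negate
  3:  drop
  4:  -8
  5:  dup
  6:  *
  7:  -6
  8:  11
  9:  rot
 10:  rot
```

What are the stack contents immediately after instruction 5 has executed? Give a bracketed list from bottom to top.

[-8, -8]

30     -> [30]
negate -> [-30]
drop   -> []
-8     -> [-8]
dup    -> [-8, -8]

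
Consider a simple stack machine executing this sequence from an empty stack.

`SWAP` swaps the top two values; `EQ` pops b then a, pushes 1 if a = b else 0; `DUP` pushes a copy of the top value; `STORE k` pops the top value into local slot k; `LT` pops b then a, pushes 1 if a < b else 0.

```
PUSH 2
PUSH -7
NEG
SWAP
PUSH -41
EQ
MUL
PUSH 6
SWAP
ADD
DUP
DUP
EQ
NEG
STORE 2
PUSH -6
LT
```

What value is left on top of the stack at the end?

PUSH 2   -> 2
PUSH -7  -> 2 -7
NEG      -> 2 7
SWAP     -> 7 2
PUSH -41 -> 7 2 -41
EQ       -> 7 0
MUL      -> 0
PUSH 6   -> 0 6
SWAP     -> 6 0
ADD      -> 6
DUP      -> 6 6
DUP      -> 6 6 6
EQ       -> 6 1
NEG      -> 6 -1
STORE 2  -> 6
PUSH -6  -> 6 -6
LT       -> 0

0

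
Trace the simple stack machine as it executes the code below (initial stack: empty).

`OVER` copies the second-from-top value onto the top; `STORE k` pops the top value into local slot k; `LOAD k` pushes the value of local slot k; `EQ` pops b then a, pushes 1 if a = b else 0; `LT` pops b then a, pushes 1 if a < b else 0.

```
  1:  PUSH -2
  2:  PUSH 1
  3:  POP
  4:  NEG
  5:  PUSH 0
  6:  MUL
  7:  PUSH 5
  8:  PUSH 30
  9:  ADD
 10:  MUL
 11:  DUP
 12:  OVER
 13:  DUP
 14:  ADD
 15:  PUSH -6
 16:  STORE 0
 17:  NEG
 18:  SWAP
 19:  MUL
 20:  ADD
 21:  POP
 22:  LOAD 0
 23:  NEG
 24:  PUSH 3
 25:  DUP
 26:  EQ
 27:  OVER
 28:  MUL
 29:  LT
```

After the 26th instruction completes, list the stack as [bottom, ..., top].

[6, 1]

PUSH -2 → -2
PUSH 1  → -2 1
POP     → -2
NEG     → 2
PUSH 0  → 2 0
MUL     → 0
PUSH 5  → 0 5
PUSH 30 → 0 5 30
ADD     → 0 35
MUL     → 0
DUP     → 0 0
OVER    → 0 0 0
DUP     → 0 0 0 0
ADD     → 0 0 0
PUSH -6 → 0 0 0 -6
STORE 0 → 0 0 0
NEG     → 0 0 0
SWAP    → 0 0 0
MUL     → 0 0
ADD     → 0
POP     → (empty)
LOAD 0  → -6
NEG     → 6
PUSH 3  → 6 3
DUP     → 6 3 3
EQ      → 6 1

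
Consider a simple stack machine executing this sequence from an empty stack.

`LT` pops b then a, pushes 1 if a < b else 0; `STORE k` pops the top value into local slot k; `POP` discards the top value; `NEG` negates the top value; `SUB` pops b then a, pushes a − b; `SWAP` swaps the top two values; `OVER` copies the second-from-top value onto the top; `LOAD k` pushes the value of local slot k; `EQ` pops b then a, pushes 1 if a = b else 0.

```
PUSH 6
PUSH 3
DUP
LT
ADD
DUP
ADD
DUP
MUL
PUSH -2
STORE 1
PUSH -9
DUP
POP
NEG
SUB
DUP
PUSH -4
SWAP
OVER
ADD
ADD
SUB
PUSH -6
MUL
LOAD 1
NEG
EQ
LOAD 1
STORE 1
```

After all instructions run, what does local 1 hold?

PUSH 6   6
PUSH 3   6 3
DUP      6 3 3
LT       6 0
ADD      6
DUP      6 6
ADD      12
DUP      12 12
MUL      144
PUSH -2  144 -2
STORE 1  144
PUSH -9  144 -9
DUP      144 -9 -9
POP      144 -9
NEG      144 9
SUB      135
DUP      135 135
PUSH -4  135 135 -4
SWAP     135 -4 135
OVER     135 -4 135 -4
ADD      135 -4 131
ADD      135 127
SUB      8
PUSH -6  8 -6
MUL      -48
LOAD 1   -48 -2
NEG      -48 2
EQ       0
LOAD 1   0 -2
STORE 1  0

-2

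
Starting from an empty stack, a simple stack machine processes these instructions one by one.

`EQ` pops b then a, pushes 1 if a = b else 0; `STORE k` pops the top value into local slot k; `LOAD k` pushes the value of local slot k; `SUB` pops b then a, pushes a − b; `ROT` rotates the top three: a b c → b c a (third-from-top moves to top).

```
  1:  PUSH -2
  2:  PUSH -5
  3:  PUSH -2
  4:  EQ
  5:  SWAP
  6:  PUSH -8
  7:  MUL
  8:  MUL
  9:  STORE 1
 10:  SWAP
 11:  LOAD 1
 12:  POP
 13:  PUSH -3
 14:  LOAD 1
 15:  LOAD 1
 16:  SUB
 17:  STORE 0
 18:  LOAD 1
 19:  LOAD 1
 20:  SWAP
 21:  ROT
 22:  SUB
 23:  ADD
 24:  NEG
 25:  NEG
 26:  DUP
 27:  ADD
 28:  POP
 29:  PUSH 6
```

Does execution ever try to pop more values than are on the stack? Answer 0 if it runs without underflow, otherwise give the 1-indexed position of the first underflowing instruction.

PUSH -2  [-2]
PUSH -5  [-2, -5]
PUSH -2  [-2, -5, -2]
EQ       [-2, 0]
SWAP     [0, -2]
PUSH -8  [0, -2, -8]
MUL      [0, 16]
MUL      [0]
STORE 1  []
SWAP  — needs 2 operands, stack has 0 → underflow

10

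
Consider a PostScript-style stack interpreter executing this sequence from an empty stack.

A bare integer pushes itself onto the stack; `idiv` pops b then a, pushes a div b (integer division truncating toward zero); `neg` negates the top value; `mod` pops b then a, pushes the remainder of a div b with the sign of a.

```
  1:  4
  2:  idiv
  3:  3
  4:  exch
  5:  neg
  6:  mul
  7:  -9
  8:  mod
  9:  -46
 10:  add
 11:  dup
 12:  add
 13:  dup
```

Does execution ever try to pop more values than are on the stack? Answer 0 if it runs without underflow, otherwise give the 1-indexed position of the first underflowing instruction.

4 : [4]
idiv  — needs 2 operands, stack has 1 → underflow

2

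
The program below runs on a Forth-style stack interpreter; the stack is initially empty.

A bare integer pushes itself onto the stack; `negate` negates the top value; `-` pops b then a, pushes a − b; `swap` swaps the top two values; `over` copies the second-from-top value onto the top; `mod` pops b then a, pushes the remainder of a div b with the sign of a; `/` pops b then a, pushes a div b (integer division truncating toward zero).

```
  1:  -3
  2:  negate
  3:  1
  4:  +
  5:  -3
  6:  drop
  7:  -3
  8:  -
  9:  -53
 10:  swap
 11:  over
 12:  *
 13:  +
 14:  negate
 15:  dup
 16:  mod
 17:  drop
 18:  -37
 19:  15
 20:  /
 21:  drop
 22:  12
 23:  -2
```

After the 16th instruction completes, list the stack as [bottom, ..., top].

-3      -3
negate  3
1       3 1
+       4
-3      4 -3
drop    4
-3      4 -3
-       7
-53     7 -53
swap    -53 7
over    -53 7 -53
*       -53 -371
+       -424
negate  424
dup     424 424
mod     0

[0]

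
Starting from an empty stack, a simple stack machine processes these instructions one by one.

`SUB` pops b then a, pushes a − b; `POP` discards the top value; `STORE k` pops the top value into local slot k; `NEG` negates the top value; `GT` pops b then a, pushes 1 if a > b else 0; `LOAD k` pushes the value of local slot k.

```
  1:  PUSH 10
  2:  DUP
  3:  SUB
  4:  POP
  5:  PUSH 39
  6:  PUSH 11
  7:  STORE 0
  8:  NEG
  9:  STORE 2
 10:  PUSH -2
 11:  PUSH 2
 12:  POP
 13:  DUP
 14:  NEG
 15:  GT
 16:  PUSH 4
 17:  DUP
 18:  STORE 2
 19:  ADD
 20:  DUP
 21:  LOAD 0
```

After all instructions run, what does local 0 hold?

11

PUSH 10  10
DUP      10 10
SUB      0
POP      (empty)
PUSH 39  39
PUSH 11  39 11
STORE 0  39
NEG      -39
STORE 2  (empty)
PUSH -2  -2
PUSH 2   -2 2
POP      -2
DUP      -2 -2
NEG      -2 2
GT       0
PUSH 4   0 4
DUP      0 4 4
STORE 2  0 4
ADD      4
DUP      4 4
LOAD 0   4 4 11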